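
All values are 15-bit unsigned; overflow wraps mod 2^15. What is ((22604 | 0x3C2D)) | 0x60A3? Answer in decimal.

22604 = 101100001001100
0x3C2D = 011110000101101
→ | → 111110001101101 = 31853
0x60A3 = 110000010100011
→ | → 111110011101111 = 31983

31983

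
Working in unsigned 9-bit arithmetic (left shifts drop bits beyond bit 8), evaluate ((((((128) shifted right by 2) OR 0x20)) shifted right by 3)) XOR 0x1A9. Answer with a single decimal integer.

128 = 010000000
→ shifted right by 2 → 000100000 = 32
0x20 = 000100000
→ OR → 000100000 = 32
→ shifted right by 3 → 000000100 = 4
0x1A9 = 110101001
→ XOR → 110101101 = 429

429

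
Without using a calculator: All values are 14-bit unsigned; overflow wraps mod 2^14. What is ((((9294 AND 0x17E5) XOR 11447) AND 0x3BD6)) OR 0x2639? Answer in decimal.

9294 = 10010001001110
0x17E5 = 01011111100101
→ AND → 00010001000100 = 1092
11447 = 10110010110111
→ XOR → 10100011110011 = 10483
0x3BD6 = 11101111010110
→ AND → 10100011010010 = 10450
0x2639 = 10011000111001
→ OR → 10111011111011 = 12027

12027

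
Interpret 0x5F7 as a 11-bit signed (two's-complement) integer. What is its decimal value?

-521

pattern = 10111110111 (MSB is 1 ⇒ negative)
Invert: 01000001000, add 1 → 01000001001 = 521, so the value is -521.
(Equivalently: 1527 - 2^11 = 1527 - 2048 = -521.)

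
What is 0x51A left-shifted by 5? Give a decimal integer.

41792

0x51A = 0000010100011010
shift left by 5 → 1010001101000000 = 41792
(equivalently, 1306 × 2^5 = 1306 × 32)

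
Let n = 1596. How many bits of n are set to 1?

6

1596 = 11000111100
Count the 1s: 1 + 1 + 1 + 1 + 1 + 1 = 6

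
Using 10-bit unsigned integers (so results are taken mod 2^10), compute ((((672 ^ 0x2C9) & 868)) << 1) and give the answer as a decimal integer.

672 = 1010100000
0x2C9 = 1011001001
→ ^ → 0001101001 = 105
868 = 1101100100
→ & → 0001100000 = 96
→ << 1 (mod 2^10) → 0011000000 = 192

192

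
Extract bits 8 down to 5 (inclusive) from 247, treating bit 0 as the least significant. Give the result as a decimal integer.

v = 0011110111
Shift right by 5: 00111
Mask low 4 bits: 0111 = 7

7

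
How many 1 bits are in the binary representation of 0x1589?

0x1589 = 1010110001001
Count the 1s: 1 + 1 + 1 + 1 + 1 + 1 = 6

6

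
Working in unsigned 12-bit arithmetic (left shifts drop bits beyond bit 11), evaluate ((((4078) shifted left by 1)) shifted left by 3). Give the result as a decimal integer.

3808

4078 = 111111101110
→ shifted left by 1 (mod 2^12) → 111111011100 = 4060
→ shifted left by 3 (mod 2^12) → 111011100000 = 3808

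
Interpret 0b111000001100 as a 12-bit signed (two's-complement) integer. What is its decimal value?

pattern = 111000001100 (MSB is 1 ⇒ negative)
Invert: 000111110011, add 1 → 000111110100 = 500, so the value is -500.
(Equivalently: 3596 - 2^12 = 3596 - 4096 = -500.)

-500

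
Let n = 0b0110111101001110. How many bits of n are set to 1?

10

n = 110111101001110
Count the 1s: 1 + 1 + 1 + 1 + 1 + 1 + 1 + 1 + 1 + 1 = 10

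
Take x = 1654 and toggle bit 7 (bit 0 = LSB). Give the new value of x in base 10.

x = 11001110110
bit 7 is currently 0; toggle it via x ^ (1 << 7) = x ^ 128
→ 11011110110 = 1782

1782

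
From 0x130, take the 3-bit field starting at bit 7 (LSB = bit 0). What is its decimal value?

v = 0100110000
Shift right by 7: 010
Mask low 3 bits: 010 = 2

2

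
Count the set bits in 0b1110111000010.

n = 1110111000010
Count the 1s: 1 + 1 + 1 + 1 + 1 + 1 + 1 = 7

7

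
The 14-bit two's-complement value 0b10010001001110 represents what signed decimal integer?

pattern = 10010001001110 (MSB is 1 ⇒ negative)
Invert: 01101110110001, add 1 → 01101110110010 = 7090, so the value is -7090.
(Equivalently: 9294 - 2^14 = 9294 - 16384 = -7090.)

-7090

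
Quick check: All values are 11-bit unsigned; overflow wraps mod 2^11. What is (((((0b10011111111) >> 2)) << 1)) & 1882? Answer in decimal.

602

0b10011111111 = 10011111111
→ >> 2 → 00100111111 = 319
→ << 1 (mod 2^11) → 01001111110 = 638
1882 = 11101011010
→ & → 01001011010 = 602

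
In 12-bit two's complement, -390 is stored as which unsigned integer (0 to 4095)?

390 in 12 bits: 000110000110
Invert: 111001111001
Add 1:  111001111010 = 3706
(Check: 2^12 - 390 = 4096 - 390 = 3706.)

3706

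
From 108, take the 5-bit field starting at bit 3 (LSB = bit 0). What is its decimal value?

v = 01101100
Shift right by 3: 01101
Mask low 5 bits: 01101 = 13

13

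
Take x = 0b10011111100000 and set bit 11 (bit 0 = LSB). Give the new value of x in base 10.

x = 10011111100000
bit 11 is currently 0; set it via x | (1 << 11) = x | 2048
→ 10111111100000 = 12256

12256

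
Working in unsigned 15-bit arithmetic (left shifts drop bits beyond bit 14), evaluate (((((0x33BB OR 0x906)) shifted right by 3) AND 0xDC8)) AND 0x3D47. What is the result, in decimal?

0x33BB = 011001110111011
0x906 = 000100100000110
→ OR → 011101110111111 = 15295
→ shifted right by 3 → 000011101110111 = 1911
0xDC8 = 000110111001000
→ AND → 000010101000000 = 1344
0x3D47 = 011110101000111
→ AND → 000010101000000 = 1344

1344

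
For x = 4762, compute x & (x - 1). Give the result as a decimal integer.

x = 1001010011010 = 4762
x - 1 = 1001010011001
AND   = 1001010011000 = 4760
(x & (x - 1) clears the lowest set bit of x.)

4760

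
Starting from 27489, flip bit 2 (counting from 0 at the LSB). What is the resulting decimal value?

27493

x = 0110101101100001
bit 2 is currently 0; toggle it via x ^ (1 << 2) = x ^ 4
→ 0110101101100101 = 27493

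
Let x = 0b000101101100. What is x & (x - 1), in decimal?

360

x = 101101100 = 364
x - 1 = 101101011
AND   = 101101000 = 360
(x & (x - 1) clears the lowest set bit of x.)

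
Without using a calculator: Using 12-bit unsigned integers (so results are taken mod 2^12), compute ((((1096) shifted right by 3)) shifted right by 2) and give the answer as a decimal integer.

1096 = 010001001000
→ shifted right by 3 → 000010001001 = 137
→ shifted right by 2 → 000000100010 = 34

34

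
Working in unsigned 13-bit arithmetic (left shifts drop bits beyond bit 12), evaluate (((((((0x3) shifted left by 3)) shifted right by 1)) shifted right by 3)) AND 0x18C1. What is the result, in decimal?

0x3 = 0000000000011
→ shifted left by 3 (mod 2^13) → 0000000011000 = 24
→ shifted right by 1 → 0000000001100 = 12
→ shifted right by 3 → 0000000000001 = 1
0x18C1 = 1100011000001
→ AND → 0000000000001 = 1

1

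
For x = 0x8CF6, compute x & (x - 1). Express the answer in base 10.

x = 1000110011110110 = 36086
x - 1 = 1000110011110101
AND   = 1000110011110100 = 36084
(x & (x - 1) clears the lowest set bit of x.)

36084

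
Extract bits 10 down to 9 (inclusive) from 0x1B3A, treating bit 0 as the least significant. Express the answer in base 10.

1

v = 1101100111010
Shift right by 9: 1101
Mask low 2 bits: 01 = 1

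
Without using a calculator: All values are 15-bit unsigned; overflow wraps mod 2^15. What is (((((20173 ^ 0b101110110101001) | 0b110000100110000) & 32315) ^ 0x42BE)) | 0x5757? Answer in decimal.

20173 = 100111011001101
0b101110110101001 = 101110110101001
→ ^ → 001001101100100 = 4964
0b110000100110000 = 110000100110000
→ | → 111001101110100 = 29556
32315 = 111111000111011
→ & → 111001000110000 = 29232
0x42BE = 100001010111110
→ ^ → 011000010001110 = 12430
0x5757 = 101011101010111
→ | → 111011111011111 = 30687

30687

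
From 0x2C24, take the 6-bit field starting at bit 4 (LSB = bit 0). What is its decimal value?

2

v = 010110000100100
Shift right by 4: 01011000010
Mask low 6 bits: 000010 = 2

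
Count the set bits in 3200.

3200 = 110010000000
Count the 1s: 1 + 1 + 1 = 3

3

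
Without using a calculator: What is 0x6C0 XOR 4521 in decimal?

0x6C0 = 0011011000000
4521 = 1000110101001
XOR → 1011101101001 = 5993

5993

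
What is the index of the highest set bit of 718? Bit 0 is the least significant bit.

718 = 1011001110
The topmost 1 is at position 9 (since 2^9 = 512 ≤ 718 < 1024).

9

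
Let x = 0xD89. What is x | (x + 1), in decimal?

x = 110110001001 = 3465
x + 1 = 110110001010
OR    = 110110001011 = 3467
(x | (x + 1) sets the lowest cleared bit.)

3467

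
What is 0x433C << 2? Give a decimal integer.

0x433C = 00100001100111100
shift left by 2 → 10000110011110000 = 68848
(equivalently, 17212 × 2^2 = 17212 × 4)

68848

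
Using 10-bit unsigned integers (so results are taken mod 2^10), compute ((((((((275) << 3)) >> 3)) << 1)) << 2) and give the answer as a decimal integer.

152

275 = 0100010011
→ << 3 (mod 2^10) → 0010011000 = 152
→ >> 3 → 0000010011 = 19
→ << 1 (mod 2^10) → 0000100110 = 38
→ << 2 (mod 2^10) → 0010011000 = 152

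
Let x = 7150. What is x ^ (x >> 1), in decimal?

5657

x = 1101111101110 = 7150
x>>1 = 0110111110111
XOR  = 1011000011001 = 5657
(x ^ (x >> 1) gives the standard binary-reflected Gray code of x.)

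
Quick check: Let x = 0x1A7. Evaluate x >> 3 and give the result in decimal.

52

0x1A7 = 110100111
shift right by 3 → 000110100 = 52
(equivalently, floor(423 / 8))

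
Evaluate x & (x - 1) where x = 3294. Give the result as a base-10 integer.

3292

x = 110011011110 = 3294
x - 1 = 110011011101
AND   = 110011011100 = 3292
(x & (x - 1) clears the lowest set bit of x.)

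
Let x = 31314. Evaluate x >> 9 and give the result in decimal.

61

31314 = 111101001010010
shift right by 9 → 000000000111101 = 61
(equivalently, floor(31314 / 512))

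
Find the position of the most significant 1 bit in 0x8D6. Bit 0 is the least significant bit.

11

0x8D6 = 100011010110
The topmost 1 is at position 11 (since 2^11 = 2048 ≤ 2262 < 4096).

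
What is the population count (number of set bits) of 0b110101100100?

n = 110101100100
Count the 1s: 1 + 1 + 1 + 1 + 1 + 1 = 6

6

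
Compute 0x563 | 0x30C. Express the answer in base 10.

0x563 = 10101100011
0x30C = 01100001100
 OR → 11101101111 = 1903

1903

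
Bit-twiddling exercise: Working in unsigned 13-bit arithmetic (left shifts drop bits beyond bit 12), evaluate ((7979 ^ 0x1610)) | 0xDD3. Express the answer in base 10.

3579

7979 = 1111100101011
0x1610 = 1011000010000
→ ^ → 0100100111011 = 2363
0xDD3 = 0110111010011
→ | → 0110111111011 = 3579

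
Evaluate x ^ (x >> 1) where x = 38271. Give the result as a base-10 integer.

57280

x = 1001010101111111 = 38271
x>>1 = 0100101010111111
XOR  = 1101111111000000 = 57280
(x ^ (x >> 1) gives the standard binary-reflected Gray code of x.)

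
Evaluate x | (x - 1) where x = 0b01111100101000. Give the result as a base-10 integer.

7983

x = 1111100101000 = 7976
x - 1 = 1111100100111
OR    = 1111100101111 = 7983
(x | (x - 1) sets all bits below the lowest set bit.)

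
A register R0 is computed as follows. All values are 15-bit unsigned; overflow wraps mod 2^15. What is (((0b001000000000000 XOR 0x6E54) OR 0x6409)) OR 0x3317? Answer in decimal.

32607

0b001000000000000 = 001000000000000
0x6E54 = 110111001010100
→ XOR → 111111001010100 = 32340
0x6409 = 110010000001001
→ OR → 111111001011101 = 32349
0x3317 = 011001100010111
→ OR → 111111101011111 = 32607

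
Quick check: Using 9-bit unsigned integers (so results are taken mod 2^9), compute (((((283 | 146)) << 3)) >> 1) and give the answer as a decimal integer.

108

283 = 100011011
146 = 010010010
→ | → 110011011 = 411
→ << 3 (mod 2^9) → 011011000 = 216
→ >> 1 → 001101100 = 108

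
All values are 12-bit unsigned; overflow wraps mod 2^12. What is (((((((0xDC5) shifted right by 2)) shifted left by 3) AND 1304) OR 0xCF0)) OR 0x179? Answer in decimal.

3577

0xDC5 = 110111000101
→ shifted right by 2 → 001101110001 = 881
→ shifted left by 3 (mod 2^12) → 101110001000 = 2952
1304 = 010100011000
→ AND → 000100001000 = 264
0xCF0 = 110011110000
→ OR → 110111111000 = 3576
0x179 = 000101111001
→ OR → 110111111001 = 3577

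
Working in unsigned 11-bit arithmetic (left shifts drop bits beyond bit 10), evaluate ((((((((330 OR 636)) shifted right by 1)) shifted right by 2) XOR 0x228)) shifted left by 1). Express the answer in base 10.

1166

330 = 00101001010
636 = 01001111100
→ OR → 01101111110 = 894
→ shifted right by 1 → 00110111111 = 447
→ shifted right by 2 → 00001101111 = 111
0x228 = 01000101000
→ XOR → 01001000111 = 583
→ shifted left by 1 (mod 2^11) → 10010001110 = 1166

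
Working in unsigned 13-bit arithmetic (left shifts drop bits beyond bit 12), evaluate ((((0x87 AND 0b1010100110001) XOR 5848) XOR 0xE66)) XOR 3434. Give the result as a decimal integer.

0x87 = 0000010000111
0b1010100110001 = 1010100110001
→ AND → 0000000000001 = 1
5848 = 1011011011000
→ XOR → 1011011011001 = 5849
0xE66 = 0111001100110
→ XOR → 1100010111111 = 6335
3434 = 0110101101010
→ XOR → 1010111010101 = 5589

5589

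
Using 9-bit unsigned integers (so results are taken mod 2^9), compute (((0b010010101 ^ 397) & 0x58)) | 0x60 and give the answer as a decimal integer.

0b010010101 = 010010101
397 = 110001101
→ ^ → 100011000 = 280
0x58 = 001011000
→ & → 000011000 = 24
0x60 = 001100000
→ | → 001111000 = 120

120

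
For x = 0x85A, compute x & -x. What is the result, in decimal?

x = 100001011010 = 2138
-x (two's complement) = …011110100110
AND   = 000000000010 = 2
(x & -x isolates the lowest set bit of x.)

2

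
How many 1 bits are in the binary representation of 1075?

5

1075 = 10000110011
Count the 1s: 1 + 1 + 1 + 1 + 1 = 5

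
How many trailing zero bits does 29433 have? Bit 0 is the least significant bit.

0

29433 = 111001011111001
Trailing zeros: 0, so the lowest set bit is bit 0 (value 1).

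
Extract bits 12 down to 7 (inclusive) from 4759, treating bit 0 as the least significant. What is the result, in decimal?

37

v = 01001010010111
Shift right by 7: 0100101
Mask low 6 bits: 100101 = 37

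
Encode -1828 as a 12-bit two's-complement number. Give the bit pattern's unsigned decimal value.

2268

1828 in 12 bits: 011100100100
Invert: 100011011011
Add 1:  100011011100 = 2268
(Check: 2^12 - 1828 = 4096 - 1828 = 2268.)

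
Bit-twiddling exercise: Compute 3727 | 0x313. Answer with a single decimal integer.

3727 = 111010001111
0x313 = 001100010011
 OR → 111110011111 = 3999

3999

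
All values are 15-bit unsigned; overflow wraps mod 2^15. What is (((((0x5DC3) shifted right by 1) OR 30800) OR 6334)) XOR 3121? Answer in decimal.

0x5DC3 = 101110111000011
→ shifted right by 1 → 010111011100001 = 12001
30800 = 111100001010000
→ OR → 111111011110001 = 32497
6334 = 001100010111110
→ OR → 111111011111111 = 32511
3121 = 000110000110001
→ XOR → 111001011001110 = 29390

29390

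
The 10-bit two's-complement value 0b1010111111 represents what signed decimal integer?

pattern = 1010111111 (MSB is 1 ⇒ negative)
Invert: 0101000000, add 1 → 0101000001 = 321, so the value is -321.
(Equivalently: 703 - 2^10 = 703 - 1024 = -321.)

-321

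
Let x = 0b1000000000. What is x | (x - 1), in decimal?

1023

x = 1000000000 = 512
x - 1 = 0111111111
OR    = 1111111111 = 1023
(x | (x - 1) sets all bits below the lowest set bit.)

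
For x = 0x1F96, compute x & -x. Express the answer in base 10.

2

x = 1111110010110 = 8086
-x (two's complement) = …0000001101010
AND   = 0000000000010 = 2
(x & -x isolates the lowest set bit of x.)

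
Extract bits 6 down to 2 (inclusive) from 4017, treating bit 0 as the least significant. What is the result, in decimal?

12

v = 111110110001
Shift right by 2: 1111101100
Mask low 5 bits: 01100 = 12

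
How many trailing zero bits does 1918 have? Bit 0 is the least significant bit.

1918 = 11101111110
Trailing zeros: 1, so the lowest set bit is bit 1 (value 2).

1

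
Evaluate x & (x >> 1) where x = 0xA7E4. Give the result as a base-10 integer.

x = 1010011111100100 = 42980
x>>1 = 0101001111110010
AND  = 0000001111100000 = 992
(x & (x >> 1) has a 1 wherever x has two consecutive 1 bits.)

992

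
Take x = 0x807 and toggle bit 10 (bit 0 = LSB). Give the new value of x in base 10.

x = 100000000111
bit 10 is currently 0; toggle it via x ^ (1 << 10) = x ^ 1024
→ 110000000111 = 3079

3079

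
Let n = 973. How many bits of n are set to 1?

7

973 = 1111001101
Count the 1s: 1 + 1 + 1 + 1 + 1 + 1 + 1 = 7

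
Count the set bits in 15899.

15899 = 11111000011011
Count the 1s: 1 + 1 + 1 + 1 + 1 + 1 + 1 + 1 + 1 = 9

9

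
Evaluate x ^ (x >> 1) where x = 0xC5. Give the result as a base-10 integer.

x = 11000101 = 197
x>>1 = 01100010
XOR  = 10100111 = 167
(x ^ (x >> 1) gives the standard binary-reflected Gray code of x.)

167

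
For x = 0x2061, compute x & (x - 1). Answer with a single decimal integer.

x = 10000001100001 = 8289
x - 1 = 10000001100000
AND   = 10000001100000 = 8288
(x & (x - 1) clears the lowest set bit of x.)

8288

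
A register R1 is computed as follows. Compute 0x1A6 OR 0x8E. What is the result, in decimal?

430

0x1A6 = 110100110
0x8E = 010001110
 OR → 110101110 = 430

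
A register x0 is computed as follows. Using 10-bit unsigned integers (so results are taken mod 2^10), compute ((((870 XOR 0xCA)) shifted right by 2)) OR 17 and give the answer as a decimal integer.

870 = 1101100110
0xCA = 0011001010
→ XOR → 1110101100 = 940
→ shifted right by 2 → 0011101011 = 235
17 = 0000010001
→ OR → 0011111011 = 251

251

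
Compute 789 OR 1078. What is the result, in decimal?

789 = 01100010101
1078 = 10000110110
 OR → 11100110111 = 1847

1847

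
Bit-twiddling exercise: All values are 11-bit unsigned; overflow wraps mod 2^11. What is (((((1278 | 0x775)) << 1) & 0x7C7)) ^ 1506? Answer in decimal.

1278 = 10011111110
0x775 = 11101110101
→ | → 11111111111 = 2047
→ << 1 (mod 2^11) → 11111111110 = 2046
0x7C7 = 11111000111
→ & → 11111000110 = 1990
1506 = 10111100010
→ ^ → 01000100100 = 548

548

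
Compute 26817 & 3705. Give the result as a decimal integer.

26817 = 110100011000001
3705 = 000111001111001
AND → 000100001000001 = 2113

2113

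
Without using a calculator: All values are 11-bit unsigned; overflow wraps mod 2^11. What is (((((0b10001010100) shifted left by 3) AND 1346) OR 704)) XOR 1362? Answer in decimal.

0b10001010100 = 10001010100
→ shifted left by 3 (mod 2^11) → 01010100000 = 672
1346 = 10101000010
→ AND → 00000000000 = 0
704 = 01011000000
→ OR → 01011000000 = 704
1362 = 10101010010
→ XOR → 11110010010 = 1938

1938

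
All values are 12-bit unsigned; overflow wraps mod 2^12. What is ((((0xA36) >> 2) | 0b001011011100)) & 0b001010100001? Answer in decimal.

0xA36 = 101000110110
→ >> 2 → 001010001101 = 653
0b001011011100 = 001011011100
→ | → 001011011101 = 733
0b001010100001 = 001010100001
→ & → 001010000001 = 641

641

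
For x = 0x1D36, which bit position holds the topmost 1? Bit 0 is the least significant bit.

12

0x1D36 = 1110100110110
The topmost 1 is at position 12 (since 2^12 = 4096 ≤ 7478 < 8192).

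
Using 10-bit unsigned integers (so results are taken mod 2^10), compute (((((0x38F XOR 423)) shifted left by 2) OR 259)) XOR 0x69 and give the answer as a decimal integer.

458

0x38F = 1110001111
423 = 0110100111
→ XOR → 1000101000 = 552
→ shifted left by 2 (mod 2^10) → 0010100000 = 160
259 = 0100000011
→ OR → 0110100011 = 419
0x69 = 0001101001
→ XOR → 0111001010 = 458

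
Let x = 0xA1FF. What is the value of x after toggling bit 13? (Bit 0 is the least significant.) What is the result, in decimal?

x = 1010000111111111
bit 13 is currently 1; toggle it via x ^ (1 << 13) = x ^ 8192
→ 1000000111111111 = 33279

33279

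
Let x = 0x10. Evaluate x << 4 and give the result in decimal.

256

0x10 = 000010000
shift left by 4 → 100000000 = 256
(equivalently, 16 × 2^4 = 16 × 16)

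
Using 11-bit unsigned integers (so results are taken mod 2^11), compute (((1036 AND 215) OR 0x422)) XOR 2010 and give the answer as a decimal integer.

1036 = 10000001100
215 = 00011010111
→ AND → 00000000100 = 4
0x422 = 10000100010
→ OR → 10000100110 = 1062
2010 = 11111011010
→ XOR → 01111111100 = 1020

1020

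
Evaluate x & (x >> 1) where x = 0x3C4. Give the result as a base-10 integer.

x = 1111000100 = 964
x>>1 = 0111100010
AND  = 0111000000 = 448
(x & (x >> 1) has a 1 wherever x has two consecutive 1 bits.)

448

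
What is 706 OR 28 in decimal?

706 = 1011000010
28 = 0000011100
 OR → 1011011110 = 734

734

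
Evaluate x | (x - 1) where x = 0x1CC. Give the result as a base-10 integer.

463

x = 111001100 = 460
x - 1 = 111001011
OR    = 111001111 = 463
(x | (x - 1) sets all bits below the lowest set bit.)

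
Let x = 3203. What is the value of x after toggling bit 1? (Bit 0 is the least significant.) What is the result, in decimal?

3201

x = 110010000011
bit 1 is currently 1; toggle it via x ^ (1 << 1) = x ^ 2
→ 110010000001 = 3201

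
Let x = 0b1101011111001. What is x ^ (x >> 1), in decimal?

6021

x = 1101011111001 = 6905
x>>1 = 0110101111100
XOR  = 1011110000101 = 6021
(x ^ (x >> 1) gives the standard binary-reflected Gray code of x.)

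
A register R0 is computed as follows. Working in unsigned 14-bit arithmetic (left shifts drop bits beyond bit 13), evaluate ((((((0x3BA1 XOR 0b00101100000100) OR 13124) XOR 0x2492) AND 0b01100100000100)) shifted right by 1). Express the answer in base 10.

0x3BA1 = 11101110100001
0b00101100000100 = 00101100000100
→ XOR → 11000010100101 = 12453
13124 = 11001101000100
→ OR → 11001111100101 = 13285
0x2492 = 10010010010010
→ XOR → 01011101110111 = 6007
0b01100100000100 = 01100100000100
→ AND → 01000100000100 = 4356
→ shifted right by 1 → 00100010000010 = 2178

2178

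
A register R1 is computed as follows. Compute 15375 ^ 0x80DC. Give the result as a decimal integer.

48339

15375 = 0011110000001111
0x80DC = 1000000011011100
XOR → 1011110011010011 = 48339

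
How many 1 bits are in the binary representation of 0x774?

0x774 = 11101110100
Count the 1s: 1 + 1 + 1 + 1 + 1 + 1 + 1 = 7

7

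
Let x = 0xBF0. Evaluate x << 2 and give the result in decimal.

0xBF0 = 00101111110000
shift left by 2 → 10111111000000 = 12224
(equivalently, 3056 × 2^2 = 3056 × 4)

12224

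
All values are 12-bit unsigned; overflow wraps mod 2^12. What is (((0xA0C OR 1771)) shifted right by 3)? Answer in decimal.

0xA0C = 101000001100
1771 = 011011101011
→ OR → 111011101111 = 3823
→ shifted right by 3 → 000111011101 = 477

477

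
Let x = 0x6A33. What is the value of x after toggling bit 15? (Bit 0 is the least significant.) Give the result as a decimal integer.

59955

x = 0110101000110011
bit 15 is currently 0; toggle it via x ^ (1 << 15) = x ^ 32768
→ 1110101000110011 = 59955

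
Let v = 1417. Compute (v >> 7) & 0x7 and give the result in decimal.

3

v = 10110001001
Shift right by 7: 1011
Mask low 3 bits: 011 = 3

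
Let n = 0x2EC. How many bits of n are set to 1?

0x2EC = 1011101100
Count the 1s: 1 + 1 + 1 + 1 + 1 + 1 = 6

6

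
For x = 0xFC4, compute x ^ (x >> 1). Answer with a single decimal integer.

2086

x = 111111000100 = 4036
x>>1 = 011111100010
XOR  = 100000100110 = 2086
(x ^ (x >> 1) gives the standard binary-reflected Gray code of x.)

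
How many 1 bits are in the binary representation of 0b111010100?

5

n = 111010100
Count the 1s: 1 + 1 + 1 + 1 + 1 = 5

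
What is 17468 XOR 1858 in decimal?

17278

17468 = 100010000111100
1858 = 000011101000010
XOR → 100001101111110 = 17278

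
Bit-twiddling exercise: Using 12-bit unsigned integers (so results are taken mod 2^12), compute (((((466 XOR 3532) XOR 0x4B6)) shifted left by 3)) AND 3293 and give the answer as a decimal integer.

1088

466 = 000111010010
3532 = 110111001100
→ XOR → 110000011110 = 3102
0x4B6 = 010010110110
→ XOR → 100010101000 = 2216
→ shifted left by 3 (mod 2^12) → 010101000000 = 1344
3293 = 110011011101
→ AND → 010001000000 = 1088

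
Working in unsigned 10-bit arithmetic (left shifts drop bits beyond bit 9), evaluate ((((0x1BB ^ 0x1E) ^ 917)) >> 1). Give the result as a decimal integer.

280

0x1BB = 0110111011
0x1E = 0000011110
→ ^ → 0110100101 = 421
917 = 1110010101
→ ^ → 1000110000 = 560
→ >> 1 → 0100011000 = 280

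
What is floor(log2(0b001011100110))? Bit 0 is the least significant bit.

9

0b001011100110 = 1011100110
The topmost 1 is at position 9 (since 2^9 = 512 ≤ 742 < 1024).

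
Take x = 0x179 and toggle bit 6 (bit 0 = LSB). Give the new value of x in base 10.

313

x = 000101111001
bit 6 is currently 1; toggle it via x ^ (1 << 6) = x ^ 64
→ 000100111001 = 313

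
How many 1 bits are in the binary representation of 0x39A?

6

0x39A = 1110011010
Count the 1s: 1 + 1 + 1 + 1 + 1 + 1 = 6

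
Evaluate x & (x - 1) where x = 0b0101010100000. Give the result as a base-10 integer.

2688

x = 101010100000 = 2720
x - 1 = 101010011111
AND   = 101010000000 = 2688
(x & (x - 1) clears the lowest set bit of x.)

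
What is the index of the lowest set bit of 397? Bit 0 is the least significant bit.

397 = 110001101
Trailing zeros: 0, so the lowest set bit is bit 0 (value 1).

0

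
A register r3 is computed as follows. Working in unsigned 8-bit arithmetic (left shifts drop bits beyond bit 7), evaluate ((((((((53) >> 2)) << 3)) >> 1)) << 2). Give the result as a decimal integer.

208

53 = 00110101
→ >> 2 → 00001101 = 13
→ << 3 (mod 2^8) → 01101000 = 104
→ >> 1 → 00110100 = 52
→ << 2 (mod 2^8) → 11010000 = 208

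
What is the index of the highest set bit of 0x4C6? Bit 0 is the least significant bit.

0x4C6 = 10011000110
The topmost 1 is at position 10 (since 2^10 = 1024 ≤ 1222 < 2048).

10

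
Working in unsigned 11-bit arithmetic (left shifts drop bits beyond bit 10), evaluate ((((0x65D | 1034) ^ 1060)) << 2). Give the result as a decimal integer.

0x65D = 11001011101
1034 = 10000001010
→ | → 11001011111 = 1631
1060 = 10000100100
→ ^ → 01001111011 = 635
→ << 2 (mod 2^11) → 00111101100 = 492

492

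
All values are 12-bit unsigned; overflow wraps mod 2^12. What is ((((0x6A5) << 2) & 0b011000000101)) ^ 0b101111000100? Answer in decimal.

2496

0x6A5 = 011010100101
→ << 2 (mod 2^12) → 101010010100 = 2708
0b011000000101 = 011000000101
→ & → 001000000100 = 516
0b101111000100 = 101111000100
→ ^ → 100111000000 = 2496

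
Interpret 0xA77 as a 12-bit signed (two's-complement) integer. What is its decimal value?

-1417

pattern = 101001110111 (MSB is 1 ⇒ negative)
Invert: 010110001000, add 1 → 010110001001 = 1417, so the value is -1417.
(Equivalently: 2679 - 2^12 = 2679 - 4096 = -1417.)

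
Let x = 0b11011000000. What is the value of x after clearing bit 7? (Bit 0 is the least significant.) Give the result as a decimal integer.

x = 11011000000
bit 7 is currently 1; clear it via x & ~(1 << 7) = x & ~128
→ 11001000000 = 1600

1600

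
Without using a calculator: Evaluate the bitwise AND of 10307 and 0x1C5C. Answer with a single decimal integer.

10307 = 10100001000011
0x1C5C = 01110001011100
AND → 00100001000000 = 2112

2112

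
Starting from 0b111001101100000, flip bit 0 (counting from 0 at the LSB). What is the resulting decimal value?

29537

x = 111001101100000
bit 0 is currently 0; toggle it via x ^ (1 << 0) = x ^ 1
→ 111001101100001 = 29537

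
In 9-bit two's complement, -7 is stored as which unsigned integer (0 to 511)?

505

7 in 9 bits: 000000111
Invert: 111111000
Add 1:  111111001 = 505
(Check: 2^9 - 7 = 512 - 7 = 505.)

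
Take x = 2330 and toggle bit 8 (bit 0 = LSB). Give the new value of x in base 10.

2074

x = 0100100011010
bit 8 is currently 1; toggle it via x ^ (1 << 8) = x ^ 256
→ 0100000011010 = 2074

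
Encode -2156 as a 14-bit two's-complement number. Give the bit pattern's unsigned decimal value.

2156 in 14 bits: 00100001101100
Invert: 11011110010011
Add 1:  11011110010100 = 14228
(Check: 2^14 - 2156 = 16384 - 2156 = 14228.)

14228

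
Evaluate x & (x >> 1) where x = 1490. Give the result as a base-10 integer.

192

x = 10111010010 = 1490
x>>1 = 01011101001
AND  = 00011000000 = 192
(x & (x >> 1) has a 1 wherever x has two consecutive 1 bits.)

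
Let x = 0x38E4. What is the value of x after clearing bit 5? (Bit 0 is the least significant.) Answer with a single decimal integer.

x = 011100011100100
bit 5 is currently 1; clear it via x & ~(1 << 5) = x & ~32
→ 011100011000100 = 14532

14532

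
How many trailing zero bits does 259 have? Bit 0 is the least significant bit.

259 = 100000011
Trailing zeros: 0, so the lowest set bit is bit 0 (value 1).

0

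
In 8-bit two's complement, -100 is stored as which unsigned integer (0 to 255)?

156

100 in 8 bits: 01100100
Invert: 10011011
Add 1:  10011100 = 156
(Check: 2^8 - 100 = 256 - 100 = 156.)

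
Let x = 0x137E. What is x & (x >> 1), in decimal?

318

x = 1001101111110 = 4990
x>>1 = 0100110111111
AND  = 0000100111110 = 318
(x & (x >> 1) has a 1 wherever x has two consecutive 1 bits.)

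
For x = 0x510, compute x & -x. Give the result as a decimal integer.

x = 10100010000 = 1296
-x (two's complement) = …01011110000
AND   = 00000010000 = 16
(x & -x isolates the lowest set bit of x.)

16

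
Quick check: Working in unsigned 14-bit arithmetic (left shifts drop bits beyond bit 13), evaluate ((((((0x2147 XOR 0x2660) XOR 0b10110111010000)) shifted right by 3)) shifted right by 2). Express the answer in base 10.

343

0x2147 = 10000101000111
0x2660 = 10011001100000
→ XOR → 00011100100111 = 1831
0b10110111010000 = 10110111010000
→ XOR → 10101011110111 = 10999
→ shifted right by 3 → 00010101011110 = 1374
→ shifted right by 2 → 00000101010111 = 343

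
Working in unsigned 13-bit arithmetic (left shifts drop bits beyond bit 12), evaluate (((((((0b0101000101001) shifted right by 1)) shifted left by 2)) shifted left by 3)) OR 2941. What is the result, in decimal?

0b0101000101001 = 0101000101001
→ shifted right by 1 → 0010100010100 = 1300
→ shifted left by 2 (mod 2^13) → 1010001010000 = 5200
→ shifted left by 3 (mod 2^13) → 0001010000000 = 640
2941 = 0101101111101
→ OR → 0101111111101 = 3069

3069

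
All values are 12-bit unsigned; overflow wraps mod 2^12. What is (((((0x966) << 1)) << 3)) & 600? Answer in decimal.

576

0x966 = 100101100110
→ << 1 (mod 2^12) → 001011001100 = 716
→ << 3 (mod 2^12) → 011001100000 = 1632
600 = 001001011000
→ & → 001001000000 = 576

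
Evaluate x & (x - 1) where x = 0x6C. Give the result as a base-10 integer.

x = 1101100 = 108
x - 1 = 1101011
AND   = 1101000 = 104
(x & (x - 1) clears the lowest set bit of x.)

104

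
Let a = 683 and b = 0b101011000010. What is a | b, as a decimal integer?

2795

683 = 001010101011
b = 101011000010
 OR → 101011101011 = 2795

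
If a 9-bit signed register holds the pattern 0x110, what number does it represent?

-240

pattern = 100010000 (MSB is 1 ⇒ negative)
Invert: 011101111, add 1 → 011110000 = 240, so the value is -240.
(Equivalently: 272 - 2^9 = 272 - 512 = -240.)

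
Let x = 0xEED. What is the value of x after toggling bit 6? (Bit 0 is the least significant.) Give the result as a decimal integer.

3757

x = 00111011101101
bit 6 is currently 1; toggle it via x ^ (1 << 6) = x ^ 64
→ 00111010101101 = 3757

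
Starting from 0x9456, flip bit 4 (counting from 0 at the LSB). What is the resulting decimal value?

x = 1001010001010110
bit 4 is currently 1; toggle it via x ^ (1 << 4) = x ^ 16
→ 1001010001000110 = 37958

37958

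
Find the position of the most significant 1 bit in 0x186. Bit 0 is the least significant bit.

0x186 = 110000110
The topmost 1 is at position 8 (since 2^8 = 256 ≤ 390 < 512).

8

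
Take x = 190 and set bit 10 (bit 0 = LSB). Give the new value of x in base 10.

x = 00010111110
bit 10 is currently 0; set it via x | (1 << 10) = x | 1024
→ 10010111110 = 1214

1214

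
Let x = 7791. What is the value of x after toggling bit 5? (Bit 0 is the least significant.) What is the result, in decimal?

7759

x = 1111001101111
bit 5 is currently 1; toggle it via x ^ (1 << 5) = x ^ 32
→ 1111001001111 = 7759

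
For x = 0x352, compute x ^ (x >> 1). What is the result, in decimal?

763

x = 1101010010 = 850
x>>1 = 0110101001
XOR  = 1011111011 = 763
(x ^ (x >> 1) gives the standard binary-reflected Gray code of x.)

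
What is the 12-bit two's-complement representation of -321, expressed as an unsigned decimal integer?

3775

321 in 12 bits: 000101000001
Invert: 111010111110
Add 1:  111010111111 = 3775
(Check: 2^12 - 321 = 4096 - 321 = 3775.)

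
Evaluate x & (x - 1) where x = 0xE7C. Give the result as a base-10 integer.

3704

x = 111001111100 = 3708
x - 1 = 111001111011
AND   = 111001111000 = 3704
(x & (x - 1) clears the lowest set bit of x.)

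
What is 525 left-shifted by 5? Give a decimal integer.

525 = 000001000001101
shift left by 5 → 100000110100000 = 16800
(equivalently, 525 × 2^5 = 525 × 32)

16800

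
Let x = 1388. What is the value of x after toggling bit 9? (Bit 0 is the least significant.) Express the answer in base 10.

1900

x = 10101101100
bit 9 is currently 0; toggle it via x ^ (1 << 9) = x ^ 512
→ 11101101100 = 1900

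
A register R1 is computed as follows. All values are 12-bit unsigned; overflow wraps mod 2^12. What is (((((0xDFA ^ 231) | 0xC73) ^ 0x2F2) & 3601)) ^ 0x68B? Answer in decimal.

0xDFA = 110111111010
231 = 000011100111
→ ^ → 110100011101 = 3357
0xC73 = 110001110011
→ | → 110101111111 = 3455
0x2F2 = 001011110010
→ ^ → 111110001101 = 3981
3601 = 111000010001
→ & → 111000000001 = 3585
0x68B = 011010001011
→ ^ → 100010001010 = 2186

2186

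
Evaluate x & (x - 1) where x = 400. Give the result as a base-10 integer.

384

x = 110010000 = 400
x - 1 = 110001111
AND   = 110000000 = 384
(x & (x - 1) clears the lowest set bit of x.)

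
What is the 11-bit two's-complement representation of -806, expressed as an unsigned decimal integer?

806 in 11 bits: 01100100110
Invert: 10011011001
Add 1:  10011011010 = 1242
(Check: 2^11 - 806 = 2048 - 806 = 1242.)

1242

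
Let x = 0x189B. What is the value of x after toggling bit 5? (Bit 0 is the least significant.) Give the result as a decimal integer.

6331

x = 01100010011011
bit 5 is currently 0; toggle it via x ^ (1 << 5) = x ^ 32
→ 01100010111011 = 6331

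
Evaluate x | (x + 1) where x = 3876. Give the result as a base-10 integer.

3877

x = 111100100100 = 3876
x + 1 = 111100100101
OR    = 111100100101 = 3877
(x | (x + 1) sets the lowest cleared bit.)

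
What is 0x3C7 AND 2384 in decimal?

320

0x3C7 = 001111000111
2384 = 100101010000
AND → 000101000000 = 320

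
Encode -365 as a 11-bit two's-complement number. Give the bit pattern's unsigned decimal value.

365 in 11 bits: 00101101101
Invert: 11010010010
Add 1:  11010010011 = 1683
(Check: 2^11 - 365 = 2048 - 365 = 1683.)

1683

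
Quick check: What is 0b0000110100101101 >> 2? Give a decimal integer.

x = 110100101101
shift right by 2 → 001101001011 = 843
(equivalently, floor(3373 / 4))

843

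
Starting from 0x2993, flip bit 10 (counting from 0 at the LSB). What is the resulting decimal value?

11667

x = 010100110010011
bit 10 is currently 0; toggle it via x ^ (1 << 10) = x ^ 1024
→ 010110110010011 = 11667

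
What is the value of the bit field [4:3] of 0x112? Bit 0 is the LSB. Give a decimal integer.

v = 100010010
Shift right by 3: 100010
Mask low 2 bits: 10 = 2

2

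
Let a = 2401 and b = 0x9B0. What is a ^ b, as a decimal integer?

209

2401 = 100101100001
0x9B0 = 100110110000
XOR → 000011010001 = 209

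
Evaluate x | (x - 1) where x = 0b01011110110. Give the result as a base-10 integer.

x = 1011110110 = 758
x - 1 = 1011110101
OR    = 1011110111 = 759
(x | (x - 1) sets all bits below the lowest set bit.)

759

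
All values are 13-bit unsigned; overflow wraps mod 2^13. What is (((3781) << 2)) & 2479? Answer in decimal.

3781 = 0111011000101
→ << 2 (mod 2^13) → 1101100010100 = 6932
2479 = 0100110101111
→ & → 0100100000100 = 2308

2308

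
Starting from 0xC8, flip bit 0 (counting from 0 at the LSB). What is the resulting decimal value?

x = 011001000
bit 0 is currently 0; toggle it via x ^ (1 << 0) = x ^ 1
→ 011001001 = 201

201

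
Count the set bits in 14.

14 = 1110
Count the 1s: 1 + 1 + 1 = 3

3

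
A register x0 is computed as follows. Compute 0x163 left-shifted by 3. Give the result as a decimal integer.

2840

0x163 = 000101100011
shift left by 3 → 101100011000 = 2840
(equivalently, 355 × 2^3 = 355 × 8)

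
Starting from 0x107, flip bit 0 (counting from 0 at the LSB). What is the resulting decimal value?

262

x = 0100000111
bit 0 is currently 1; toggle it via x ^ (1 << 0) = x ^ 1
→ 0100000110 = 262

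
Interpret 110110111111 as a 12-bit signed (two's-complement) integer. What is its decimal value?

-577

pattern = 110110111111 (MSB is 1 ⇒ negative)
Invert: 001001000000, add 1 → 001001000001 = 577, so the value is -577.
(Equivalently: 3519 - 2^12 = 3519 - 4096 = -577.)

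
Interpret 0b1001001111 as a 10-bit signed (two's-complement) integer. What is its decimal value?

-433

pattern = 1001001111 (MSB is 1 ⇒ negative)
Invert: 0110110000, add 1 → 0110110001 = 433, so the value is -433.
(Equivalently: 591 - 2^10 = 591 - 1024 = -433.)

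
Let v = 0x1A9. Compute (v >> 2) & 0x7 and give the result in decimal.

2

v = 0110101001
Shift right by 2: 01101010
Mask low 3 bits: 010 = 2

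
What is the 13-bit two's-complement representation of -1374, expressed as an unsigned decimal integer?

6818

1374 in 13 bits: 0010101011110
Invert: 1101010100001
Add 1:  1101010100010 = 6818
(Check: 2^13 - 1374 = 8192 - 1374 = 6818.)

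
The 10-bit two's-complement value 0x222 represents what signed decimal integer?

pattern = 1000100010 (MSB is 1 ⇒ negative)
Invert: 0111011101, add 1 → 0111011110 = 478, so the value is -478.
(Equivalently: 546 - 2^10 = 546 - 1024 = -478.)

-478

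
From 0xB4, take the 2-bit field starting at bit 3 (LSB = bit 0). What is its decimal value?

v = 10110100
Shift right by 3: 10110
Mask low 2 bits: 10 = 2

2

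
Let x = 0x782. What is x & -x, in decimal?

2

x = 11110000010 = 1922
-x (two's complement) = …00001111110
AND   = 00000000010 = 2
(x & -x isolates the lowest set bit of x.)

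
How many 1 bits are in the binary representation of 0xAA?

4

0xAA = 10101010
Count the 1s: 1 + 1 + 1 + 1 = 4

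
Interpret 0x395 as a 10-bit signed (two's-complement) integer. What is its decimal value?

pattern = 1110010101 (MSB is 1 ⇒ negative)
Invert: 0001101010, add 1 → 0001101011 = 107, so the value is -107.
(Equivalently: 917 - 2^10 = 917 - 1024 = -107.)

-107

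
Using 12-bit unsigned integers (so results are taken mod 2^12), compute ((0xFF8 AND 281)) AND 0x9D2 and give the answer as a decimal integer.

0xFF8 = 111111111000
281 = 000100011001
→ AND → 000100011000 = 280
0x9D2 = 100111010010
→ AND → 000100010000 = 272

272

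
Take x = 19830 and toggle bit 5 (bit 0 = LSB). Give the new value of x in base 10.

x = 100110101110110
bit 5 is currently 1; toggle it via x ^ (1 << 5) = x ^ 32
→ 100110101010110 = 19798

19798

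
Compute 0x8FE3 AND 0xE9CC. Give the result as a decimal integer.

0x8FE3 = 1000111111100011
0xE9CC = 1110100111001100
AND → 1000100111000000 = 35264

35264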